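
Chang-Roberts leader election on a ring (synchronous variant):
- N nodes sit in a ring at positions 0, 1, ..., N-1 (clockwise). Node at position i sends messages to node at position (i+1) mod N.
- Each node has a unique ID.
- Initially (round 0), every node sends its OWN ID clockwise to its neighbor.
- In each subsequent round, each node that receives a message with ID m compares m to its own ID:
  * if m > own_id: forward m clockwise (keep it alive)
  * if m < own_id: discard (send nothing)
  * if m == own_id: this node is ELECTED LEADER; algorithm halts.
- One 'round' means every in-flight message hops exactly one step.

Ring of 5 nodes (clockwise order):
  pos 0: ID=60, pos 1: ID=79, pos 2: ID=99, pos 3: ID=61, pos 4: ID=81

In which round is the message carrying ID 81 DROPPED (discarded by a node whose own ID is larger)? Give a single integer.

Round 1: pos1(id79) recv 60: drop; pos2(id99) recv 79: drop; pos3(id61) recv 99: fwd; pos4(id81) recv 61: drop; pos0(id60) recv 81: fwd
Round 2: pos4(id81) recv 99: fwd; pos1(id79) recv 81: fwd
Round 3: pos0(id60) recv 99: fwd; pos2(id99) recv 81: drop
Round 4: pos1(id79) recv 99: fwd
Round 5: pos2(id99) recv 99: ELECTED
Message ID 81 originates at pos 4; dropped at pos 2 in round 3

Answer: 3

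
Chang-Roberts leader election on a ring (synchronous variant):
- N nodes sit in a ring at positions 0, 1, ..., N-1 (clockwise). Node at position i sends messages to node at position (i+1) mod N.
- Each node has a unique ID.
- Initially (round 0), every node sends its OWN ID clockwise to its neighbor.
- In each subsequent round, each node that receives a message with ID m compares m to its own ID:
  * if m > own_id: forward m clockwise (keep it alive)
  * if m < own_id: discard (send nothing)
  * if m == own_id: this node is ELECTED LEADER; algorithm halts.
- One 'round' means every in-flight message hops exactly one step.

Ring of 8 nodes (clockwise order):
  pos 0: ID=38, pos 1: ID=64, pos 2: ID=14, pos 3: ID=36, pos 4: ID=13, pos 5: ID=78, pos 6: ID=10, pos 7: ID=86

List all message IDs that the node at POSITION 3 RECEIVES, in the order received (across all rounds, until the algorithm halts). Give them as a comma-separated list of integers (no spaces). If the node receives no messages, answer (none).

Answer: 14,64,86

Derivation:
Round 1: pos1(id64) recv 38: drop; pos2(id14) recv 64: fwd; pos3(id36) recv 14: drop; pos4(id13) recv 36: fwd; pos5(id78) recv 13: drop; pos6(id10) recv 78: fwd; pos7(id86) recv 10: drop; pos0(id38) recv 86: fwd
Round 2: pos3(id36) recv 64: fwd; pos5(id78) recv 36: drop; pos7(id86) recv 78: drop; pos1(id64) recv 86: fwd
Round 3: pos4(id13) recv 64: fwd; pos2(id14) recv 86: fwd
Round 4: pos5(id78) recv 64: drop; pos3(id36) recv 86: fwd
Round 5: pos4(id13) recv 86: fwd
Round 6: pos5(id78) recv 86: fwd
Round 7: pos6(id10) recv 86: fwd
Round 8: pos7(id86) recv 86: ELECTED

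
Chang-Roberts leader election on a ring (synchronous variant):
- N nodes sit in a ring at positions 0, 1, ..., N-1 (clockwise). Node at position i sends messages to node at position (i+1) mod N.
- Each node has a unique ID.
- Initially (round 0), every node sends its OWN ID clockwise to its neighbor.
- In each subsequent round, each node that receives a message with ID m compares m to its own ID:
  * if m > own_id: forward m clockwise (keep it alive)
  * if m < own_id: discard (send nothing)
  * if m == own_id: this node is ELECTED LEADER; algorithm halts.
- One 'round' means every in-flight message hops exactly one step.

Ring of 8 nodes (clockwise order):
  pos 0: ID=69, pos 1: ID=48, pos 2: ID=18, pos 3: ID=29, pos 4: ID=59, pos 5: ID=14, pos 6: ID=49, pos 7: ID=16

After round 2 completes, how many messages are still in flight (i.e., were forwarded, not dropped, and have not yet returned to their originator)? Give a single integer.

Round 1: pos1(id48) recv 69: fwd; pos2(id18) recv 48: fwd; pos3(id29) recv 18: drop; pos4(id59) recv 29: drop; pos5(id14) recv 59: fwd; pos6(id49) recv 14: drop; pos7(id16) recv 49: fwd; pos0(id69) recv 16: drop
Round 2: pos2(id18) recv 69: fwd; pos3(id29) recv 48: fwd; pos6(id49) recv 59: fwd; pos0(id69) recv 49: drop
After round 2: 3 messages still in flight

Answer: 3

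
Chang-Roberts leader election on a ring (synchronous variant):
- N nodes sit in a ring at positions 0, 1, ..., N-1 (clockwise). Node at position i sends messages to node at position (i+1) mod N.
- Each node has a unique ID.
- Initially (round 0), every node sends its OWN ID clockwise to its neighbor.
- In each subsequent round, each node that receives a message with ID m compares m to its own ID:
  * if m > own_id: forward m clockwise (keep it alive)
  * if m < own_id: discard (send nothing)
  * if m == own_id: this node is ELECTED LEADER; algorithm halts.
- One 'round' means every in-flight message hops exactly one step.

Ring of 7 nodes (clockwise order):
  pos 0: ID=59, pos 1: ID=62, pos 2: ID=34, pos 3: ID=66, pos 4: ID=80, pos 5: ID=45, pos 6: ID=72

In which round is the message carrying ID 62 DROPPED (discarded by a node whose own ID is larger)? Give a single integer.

Round 1: pos1(id62) recv 59: drop; pos2(id34) recv 62: fwd; pos3(id66) recv 34: drop; pos4(id80) recv 66: drop; pos5(id45) recv 80: fwd; pos6(id72) recv 45: drop; pos0(id59) recv 72: fwd
Round 2: pos3(id66) recv 62: drop; pos6(id72) recv 80: fwd; pos1(id62) recv 72: fwd
Round 3: pos0(id59) recv 80: fwd; pos2(id34) recv 72: fwd
Round 4: pos1(id62) recv 80: fwd; pos3(id66) recv 72: fwd
Round 5: pos2(id34) recv 80: fwd; pos4(id80) recv 72: drop
Round 6: pos3(id66) recv 80: fwd
Round 7: pos4(id80) recv 80: ELECTED
Message ID 62 originates at pos 1; dropped at pos 3 in round 2

Answer: 2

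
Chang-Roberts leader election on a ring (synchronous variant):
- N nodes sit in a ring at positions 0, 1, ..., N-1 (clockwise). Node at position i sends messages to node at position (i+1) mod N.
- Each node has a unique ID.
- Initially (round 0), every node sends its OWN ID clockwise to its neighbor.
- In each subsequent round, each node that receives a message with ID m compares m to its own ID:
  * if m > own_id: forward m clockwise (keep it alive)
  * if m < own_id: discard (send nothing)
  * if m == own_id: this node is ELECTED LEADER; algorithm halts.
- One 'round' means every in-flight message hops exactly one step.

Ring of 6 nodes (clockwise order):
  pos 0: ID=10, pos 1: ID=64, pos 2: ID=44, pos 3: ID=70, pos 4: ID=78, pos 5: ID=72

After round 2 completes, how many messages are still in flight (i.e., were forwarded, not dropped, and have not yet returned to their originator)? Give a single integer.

Answer: 2

Derivation:
Round 1: pos1(id64) recv 10: drop; pos2(id44) recv 64: fwd; pos3(id70) recv 44: drop; pos4(id78) recv 70: drop; pos5(id72) recv 78: fwd; pos0(id10) recv 72: fwd
Round 2: pos3(id70) recv 64: drop; pos0(id10) recv 78: fwd; pos1(id64) recv 72: fwd
After round 2: 2 messages still in flight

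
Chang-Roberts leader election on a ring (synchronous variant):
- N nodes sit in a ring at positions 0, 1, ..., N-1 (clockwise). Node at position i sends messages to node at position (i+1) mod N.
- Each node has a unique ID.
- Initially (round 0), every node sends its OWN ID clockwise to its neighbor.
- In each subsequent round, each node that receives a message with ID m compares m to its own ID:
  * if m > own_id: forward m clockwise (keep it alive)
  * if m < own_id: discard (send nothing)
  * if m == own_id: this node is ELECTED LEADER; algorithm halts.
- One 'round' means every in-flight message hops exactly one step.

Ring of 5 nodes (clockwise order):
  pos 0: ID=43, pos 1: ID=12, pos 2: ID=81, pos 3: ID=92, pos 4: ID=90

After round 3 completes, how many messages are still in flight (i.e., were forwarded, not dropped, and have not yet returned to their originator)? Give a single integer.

Round 1: pos1(id12) recv 43: fwd; pos2(id81) recv 12: drop; pos3(id92) recv 81: drop; pos4(id90) recv 92: fwd; pos0(id43) recv 90: fwd
Round 2: pos2(id81) recv 43: drop; pos0(id43) recv 92: fwd; pos1(id12) recv 90: fwd
Round 3: pos1(id12) recv 92: fwd; pos2(id81) recv 90: fwd
After round 3: 2 messages still in flight

Answer: 2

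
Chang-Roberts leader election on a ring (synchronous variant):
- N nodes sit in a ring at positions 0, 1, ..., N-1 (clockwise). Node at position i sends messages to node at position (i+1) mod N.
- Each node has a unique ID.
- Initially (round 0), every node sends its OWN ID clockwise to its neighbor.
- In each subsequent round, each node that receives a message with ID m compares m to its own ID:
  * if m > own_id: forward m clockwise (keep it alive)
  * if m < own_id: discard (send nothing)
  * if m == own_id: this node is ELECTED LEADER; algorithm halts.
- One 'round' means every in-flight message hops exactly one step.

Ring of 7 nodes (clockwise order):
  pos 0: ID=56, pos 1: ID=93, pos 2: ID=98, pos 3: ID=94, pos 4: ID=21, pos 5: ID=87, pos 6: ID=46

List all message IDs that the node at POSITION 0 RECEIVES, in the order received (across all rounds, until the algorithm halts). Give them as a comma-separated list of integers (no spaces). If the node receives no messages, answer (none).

Round 1: pos1(id93) recv 56: drop; pos2(id98) recv 93: drop; pos3(id94) recv 98: fwd; pos4(id21) recv 94: fwd; pos5(id87) recv 21: drop; pos6(id46) recv 87: fwd; pos0(id56) recv 46: drop
Round 2: pos4(id21) recv 98: fwd; pos5(id87) recv 94: fwd; pos0(id56) recv 87: fwd
Round 3: pos5(id87) recv 98: fwd; pos6(id46) recv 94: fwd; pos1(id93) recv 87: drop
Round 4: pos6(id46) recv 98: fwd; pos0(id56) recv 94: fwd
Round 5: pos0(id56) recv 98: fwd; pos1(id93) recv 94: fwd
Round 6: pos1(id93) recv 98: fwd; pos2(id98) recv 94: drop
Round 7: pos2(id98) recv 98: ELECTED

Answer: 46,87,94,98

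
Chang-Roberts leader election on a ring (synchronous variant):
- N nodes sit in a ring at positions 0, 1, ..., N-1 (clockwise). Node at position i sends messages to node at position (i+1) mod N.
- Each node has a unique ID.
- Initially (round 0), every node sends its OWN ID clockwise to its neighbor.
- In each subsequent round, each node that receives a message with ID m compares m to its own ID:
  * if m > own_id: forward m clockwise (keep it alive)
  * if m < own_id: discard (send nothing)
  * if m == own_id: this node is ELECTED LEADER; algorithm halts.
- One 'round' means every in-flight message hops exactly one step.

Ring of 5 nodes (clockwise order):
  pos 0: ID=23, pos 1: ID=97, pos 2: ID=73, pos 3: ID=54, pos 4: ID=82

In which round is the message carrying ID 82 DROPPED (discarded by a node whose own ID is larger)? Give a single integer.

Round 1: pos1(id97) recv 23: drop; pos2(id73) recv 97: fwd; pos3(id54) recv 73: fwd; pos4(id82) recv 54: drop; pos0(id23) recv 82: fwd
Round 2: pos3(id54) recv 97: fwd; pos4(id82) recv 73: drop; pos1(id97) recv 82: drop
Round 3: pos4(id82) recv 97: fwd
Round 4: pos0(id23) recv 97: fwd
Round 5: pos1(id97) recv 97: ELECTED
Message ID 82 originates at pos 4; dropped at pos 1 in round 2

Answer: 2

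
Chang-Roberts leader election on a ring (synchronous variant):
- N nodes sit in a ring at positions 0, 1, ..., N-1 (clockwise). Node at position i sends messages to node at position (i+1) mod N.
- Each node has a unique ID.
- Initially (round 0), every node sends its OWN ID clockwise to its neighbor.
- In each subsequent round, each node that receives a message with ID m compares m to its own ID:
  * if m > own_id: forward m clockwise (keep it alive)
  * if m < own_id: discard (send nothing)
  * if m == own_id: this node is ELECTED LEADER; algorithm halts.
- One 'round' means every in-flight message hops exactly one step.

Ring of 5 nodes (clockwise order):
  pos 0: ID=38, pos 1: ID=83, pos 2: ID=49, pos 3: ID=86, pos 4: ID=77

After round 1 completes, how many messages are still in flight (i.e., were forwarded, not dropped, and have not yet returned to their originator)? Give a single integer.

Answer: 3

Derivation:
Round 1: pos1(id83) recv 38: drop; pos2(id49) recv 83: fwd; pos3(id86) recv 49: drop; pos4(id77) recv 86: fwd; pos0(id38) recv 77: fwd
After round 1: 3 messages still in flight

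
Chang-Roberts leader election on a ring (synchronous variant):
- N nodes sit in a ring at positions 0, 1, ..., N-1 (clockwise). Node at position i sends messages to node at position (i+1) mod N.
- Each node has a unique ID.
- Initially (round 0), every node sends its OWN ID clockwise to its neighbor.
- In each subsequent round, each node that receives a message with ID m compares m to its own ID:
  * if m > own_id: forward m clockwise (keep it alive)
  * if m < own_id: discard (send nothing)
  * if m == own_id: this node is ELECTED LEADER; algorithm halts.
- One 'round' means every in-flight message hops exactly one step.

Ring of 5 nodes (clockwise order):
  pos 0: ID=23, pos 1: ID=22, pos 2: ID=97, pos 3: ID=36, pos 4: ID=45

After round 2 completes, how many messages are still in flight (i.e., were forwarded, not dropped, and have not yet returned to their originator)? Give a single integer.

Round 1: pos1(id22) recv 23: fwd; pos2(id97) recv 22: drop; pos3(id36) recv 97: fwd; pos4(id45) recv 36: drop; pos0(id23) recv 45: fwd
Round 2: pos2(id97) recv 23: drop; pos4(id45) recv 97: fwd; pos1(id22) recv 45: fwd
After round 2: 2 messages still in flight

Answer: 2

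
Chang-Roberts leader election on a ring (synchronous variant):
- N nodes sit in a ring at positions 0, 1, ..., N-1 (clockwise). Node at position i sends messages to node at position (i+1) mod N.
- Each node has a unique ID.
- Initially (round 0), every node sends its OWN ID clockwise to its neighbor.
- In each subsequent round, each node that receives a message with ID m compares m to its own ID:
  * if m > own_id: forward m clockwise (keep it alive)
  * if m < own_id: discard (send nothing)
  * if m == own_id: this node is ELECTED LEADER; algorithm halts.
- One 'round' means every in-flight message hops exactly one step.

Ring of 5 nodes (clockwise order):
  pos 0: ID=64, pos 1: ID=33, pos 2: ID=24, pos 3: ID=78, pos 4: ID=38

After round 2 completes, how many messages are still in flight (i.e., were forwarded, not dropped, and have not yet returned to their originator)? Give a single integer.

Answer: 2

Derivation:
Round 1: pos1(id33) recv 64: fwd; pos2(id24) recv 33: fwd; pos3(id78) recv 24: drop; pos4(id38) recv 78: fwd; pos0(id64) recv 38: drop
Round 2: pos2(id24) recv 64: fwd; pos3(id78) recv 33: drop; pos0(id64) recv 78: fwd
After round 2: 2 messages still in flight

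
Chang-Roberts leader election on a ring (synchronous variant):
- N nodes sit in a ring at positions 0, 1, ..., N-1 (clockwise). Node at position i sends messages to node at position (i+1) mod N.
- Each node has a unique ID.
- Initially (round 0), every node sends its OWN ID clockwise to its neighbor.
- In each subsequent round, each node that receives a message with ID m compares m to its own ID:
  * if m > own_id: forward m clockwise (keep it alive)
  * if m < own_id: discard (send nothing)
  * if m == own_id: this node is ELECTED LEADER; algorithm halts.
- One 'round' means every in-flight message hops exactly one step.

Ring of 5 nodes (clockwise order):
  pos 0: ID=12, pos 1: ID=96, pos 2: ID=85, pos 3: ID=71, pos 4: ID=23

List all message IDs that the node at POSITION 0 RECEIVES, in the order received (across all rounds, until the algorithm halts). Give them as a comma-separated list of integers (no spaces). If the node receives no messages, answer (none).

Round 1: pos1(id96) recv 12: drop; pos2(id85) recv 96: fwd; pos3(id71) recv 85: fwd; pos4(id23) recv 71: fwd; pos0(id12) recv 23: fwd
Round 2: pos3(id71) recv 96: fwd; pos4(id23) recv 85: fwd; pos0(id12) recv 71: fwd; pos1(id96) recv 23: drop
Round 3: pos4(id23) recv 96: fwd; pos0(id12) recv 85: fwd; pos1(id96) recv 71: drop
Round 4: pos0(id12) recv 96: fwd; pos1(id96) recv 85: drop
Round 5: pos1(id96) recv 96: ELECTED

Answer: 23,71,85,96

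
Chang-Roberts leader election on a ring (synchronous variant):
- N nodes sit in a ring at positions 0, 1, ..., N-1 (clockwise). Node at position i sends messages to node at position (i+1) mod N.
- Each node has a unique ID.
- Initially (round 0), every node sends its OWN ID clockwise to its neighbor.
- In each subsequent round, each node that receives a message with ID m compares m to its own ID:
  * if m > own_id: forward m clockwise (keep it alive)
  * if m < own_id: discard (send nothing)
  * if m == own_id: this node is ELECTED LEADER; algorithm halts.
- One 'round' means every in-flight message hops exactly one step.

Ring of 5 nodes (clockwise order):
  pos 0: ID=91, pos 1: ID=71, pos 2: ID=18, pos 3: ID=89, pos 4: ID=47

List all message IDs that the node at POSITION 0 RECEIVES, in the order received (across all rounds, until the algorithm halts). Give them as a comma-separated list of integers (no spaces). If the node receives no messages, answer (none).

Round 1: pos1(id71) recv 91: fwd; pos2(id18) recv 71: fwd; pos3(id89) recv 18: drop; pos4(id47) recv 89: fwd; pos0(id91) recv 47: drop
Round 2: pos2(id18) recv 91: fwd; pos3(id89) recv 71: drop; pos0(id91) recv 89: drop
Round 3: pos3(id89) recv 91: fwd
Round 4: pos4(id47) recv 91: fwd
Round 5: pos0(id91) recv 91: ELECTED

Answer: 47,89,91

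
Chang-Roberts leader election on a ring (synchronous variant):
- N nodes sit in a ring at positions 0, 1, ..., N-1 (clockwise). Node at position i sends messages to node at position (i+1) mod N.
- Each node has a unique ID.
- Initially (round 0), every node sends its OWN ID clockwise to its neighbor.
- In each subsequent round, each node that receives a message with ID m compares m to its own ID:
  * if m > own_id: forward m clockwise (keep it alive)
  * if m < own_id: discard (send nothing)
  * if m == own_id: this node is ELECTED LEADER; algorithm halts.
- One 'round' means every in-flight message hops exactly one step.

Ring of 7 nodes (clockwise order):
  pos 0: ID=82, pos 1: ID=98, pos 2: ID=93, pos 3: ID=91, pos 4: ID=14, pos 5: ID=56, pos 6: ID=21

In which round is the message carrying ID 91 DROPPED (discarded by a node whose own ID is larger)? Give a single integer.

Answer: 5

Derivation:
Round 1: pos1(id98) recv 82: drop; pos2(id93) recv 98: fwd; pos3(id91) recv 93: fwd; pos4(id14) recv 91: fwd; pos5(id56) recv 14: drop; pos6(id21) recv 56: fwd; pos0(id82) recv 21: drop
Round 2: pos3(id91) recv 98: fwd; pos4(id14) recv 93: fwd; pos5(id56) recv 91: fwd; pos0(id82) recv 56: drop
Round 3: pos4(id14) recv 98: fwd; pos5(id56) recv 93: fwd; pos6(id21) recv 91: fwd
Round 4: pos5(id56) recv 98: fwd; pos6(id21) recv 93: fwd; pos0(id82) recv 91: fwd
Round 5: pos6(id21) recv 98: fwd; pos0(id82) recv 93: fwd; pos1(id98) recv 91: drop
Round 6: pos0(id82) recv 98: fwd; pos1(id98) recv 93: drop
Round 7: pos1(id98) recv 98: ELECTED
Message ID 91 originates at pos 3; dropped at pos 1 in round 5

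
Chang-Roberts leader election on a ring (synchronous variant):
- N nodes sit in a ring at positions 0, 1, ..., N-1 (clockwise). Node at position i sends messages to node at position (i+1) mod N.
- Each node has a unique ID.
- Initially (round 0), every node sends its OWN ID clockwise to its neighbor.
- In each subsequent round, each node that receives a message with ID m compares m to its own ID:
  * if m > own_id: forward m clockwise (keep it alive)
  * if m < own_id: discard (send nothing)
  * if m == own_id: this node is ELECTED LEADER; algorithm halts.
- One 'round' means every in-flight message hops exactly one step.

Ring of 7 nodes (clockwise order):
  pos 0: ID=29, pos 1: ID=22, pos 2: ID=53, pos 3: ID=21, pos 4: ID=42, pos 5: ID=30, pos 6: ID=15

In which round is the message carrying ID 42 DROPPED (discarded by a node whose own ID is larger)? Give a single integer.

Answer: 5

Derivation:
Round 1: pos1(id22) recv 29: fwd; pos2(id53) recv 22: drop; pos3(id21) recv 53: fwd; pos4(id42) recv 21: drop; pos5(id30) recv 42: fwd; pos6(id15) recv 30: fwd; pos0(id29) recv 15: drop
Round 2: pos2(id53) recv 29: drop; pos4(id42) recv 53: fwd; pos6(id15) recv 42: fwd; pos0(id29) recv 30: fwd
Round 3: pos5(id30) recv 53: fwd; pos0(id29) recv 42: fwd; pos1(id22) recv 30: fwd
Round 4: pos6(id15) recv 53: fwd; pos1(id22) recv 42: fwd; pos2(id53) recv 30: drop
Round 5: pos0(id29) recv 53: fwd; pos2(id53) recv 42: drop
Round 6: pos1(id22) recv 53: fwd
Round 7: pos2(id53) recv 53: ELECTED
Message ID 42 originates at pos 4; dropped at pos 2 in round 5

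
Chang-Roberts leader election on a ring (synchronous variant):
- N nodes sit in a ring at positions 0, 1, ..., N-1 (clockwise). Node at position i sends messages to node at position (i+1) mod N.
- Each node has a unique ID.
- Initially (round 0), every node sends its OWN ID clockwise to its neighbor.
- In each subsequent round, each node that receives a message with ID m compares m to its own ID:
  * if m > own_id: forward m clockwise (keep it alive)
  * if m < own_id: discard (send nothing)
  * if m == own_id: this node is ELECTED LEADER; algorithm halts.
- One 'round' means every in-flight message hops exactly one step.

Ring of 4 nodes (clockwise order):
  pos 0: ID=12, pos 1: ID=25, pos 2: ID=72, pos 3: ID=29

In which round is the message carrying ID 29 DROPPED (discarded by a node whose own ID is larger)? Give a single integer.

Answer: 3

Derivation:
Round 1: pos1(id25) recv 12: drop; pos2(id72) recv 25: drop; pos3(id29) recv 72: fwd; pos0(id12) recv 29: fwd
Round 2: pos0(id12) recv 72: fwd; pos1(id25) recv 29: fwd
Round 3: pos1(id25) recv 72: fwd; pos2(id72) recv 29: drop
Round 4: pos2(id72) recv 72: ELECTED
Message ID 29 originates at pos 3; dropped at pos 2 in round 3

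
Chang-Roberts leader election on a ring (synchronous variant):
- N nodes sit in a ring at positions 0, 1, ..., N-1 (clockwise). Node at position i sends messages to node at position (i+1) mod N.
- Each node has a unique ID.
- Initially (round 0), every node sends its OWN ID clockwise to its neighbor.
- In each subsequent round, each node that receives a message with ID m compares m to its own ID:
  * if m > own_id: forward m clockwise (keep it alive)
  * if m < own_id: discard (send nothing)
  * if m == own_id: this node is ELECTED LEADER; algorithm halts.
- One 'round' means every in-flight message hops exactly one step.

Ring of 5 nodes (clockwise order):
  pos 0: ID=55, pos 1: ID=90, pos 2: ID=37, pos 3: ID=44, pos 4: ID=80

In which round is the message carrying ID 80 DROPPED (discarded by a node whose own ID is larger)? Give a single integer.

Round 1: pos1(id90) recv 55: drop; pos2(id37) recv 90: fwd; pos3(id44) recv 37: drop; pos4(id80) recv 44: drop; pos0(id55) recv 80: fwd
Round 2: pos3(id44) recv 90: fwd; pos1(id90) recv 80: drop
Round 3: pos4(id80) recv 90: fwd
Round 4: pos0(id55) recv 90: fwd
Round 5: pos1(id90) recv 90: ELECTED
Message ID 80 originates at pos 4; dropped at pos 1 in round 2

Answer: 2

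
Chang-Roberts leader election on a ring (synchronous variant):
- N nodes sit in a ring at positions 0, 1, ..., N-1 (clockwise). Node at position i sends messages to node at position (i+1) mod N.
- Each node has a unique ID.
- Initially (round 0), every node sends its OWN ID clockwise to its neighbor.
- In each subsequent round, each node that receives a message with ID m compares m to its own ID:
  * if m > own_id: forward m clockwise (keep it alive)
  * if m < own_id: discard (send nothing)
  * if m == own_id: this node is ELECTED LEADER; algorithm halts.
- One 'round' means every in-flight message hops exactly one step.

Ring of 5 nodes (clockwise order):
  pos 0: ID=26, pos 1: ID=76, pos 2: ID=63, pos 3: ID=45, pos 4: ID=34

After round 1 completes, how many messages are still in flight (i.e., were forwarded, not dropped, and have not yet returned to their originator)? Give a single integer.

Answer: 4

Derivation:
Round 1: pos1(id76) recv 26: drop; pos2(id63) recv 76: fwd; pos3(id45) recv 63: fwd; pos4(id34) recv 45: fwd; pos0(id26) recv 34: fwd
After round 1: 4 messages still in flight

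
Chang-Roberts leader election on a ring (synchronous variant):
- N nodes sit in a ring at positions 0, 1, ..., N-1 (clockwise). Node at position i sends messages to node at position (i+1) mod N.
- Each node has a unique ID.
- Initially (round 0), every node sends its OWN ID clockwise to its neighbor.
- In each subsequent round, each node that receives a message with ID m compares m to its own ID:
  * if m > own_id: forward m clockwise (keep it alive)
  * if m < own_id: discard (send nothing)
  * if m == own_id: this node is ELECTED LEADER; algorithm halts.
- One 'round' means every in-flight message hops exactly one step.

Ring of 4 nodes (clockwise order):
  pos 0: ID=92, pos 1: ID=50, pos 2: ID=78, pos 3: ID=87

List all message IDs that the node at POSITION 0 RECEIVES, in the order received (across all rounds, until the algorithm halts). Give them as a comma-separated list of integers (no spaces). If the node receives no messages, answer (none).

Answer: 87,92

Derivation:
Round 1: pos1(id50) recv 92: fwd; pos2(id78) recv 50: drop; pos3(id87) recv 78: drop; pos0(id92) recv 87: drop
Round 2: pos2(id78) recv 92: fwd
Round 3: pos3(id87) recv 92: fwd
Round 4: pos0(id92) recv 92: ELECTED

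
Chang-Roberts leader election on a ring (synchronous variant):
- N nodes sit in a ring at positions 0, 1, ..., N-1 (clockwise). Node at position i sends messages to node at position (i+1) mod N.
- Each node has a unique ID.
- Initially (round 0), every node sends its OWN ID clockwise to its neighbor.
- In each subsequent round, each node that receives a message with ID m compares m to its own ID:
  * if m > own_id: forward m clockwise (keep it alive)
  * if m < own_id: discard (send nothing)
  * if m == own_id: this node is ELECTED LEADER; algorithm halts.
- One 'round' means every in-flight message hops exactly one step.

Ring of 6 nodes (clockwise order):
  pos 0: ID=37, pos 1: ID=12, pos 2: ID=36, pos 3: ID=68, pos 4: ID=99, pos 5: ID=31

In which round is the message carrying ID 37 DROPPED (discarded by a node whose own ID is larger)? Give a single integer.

Round 1: pos1(id12) recv 37: fwd; pos2(id36) recv 12: drop; pos3(id68) recv 36: drop; pos4(id99) recv 68: drop; pos5(id31) recv 99: fwd; pos0(id37) recv 31: drop
Round 2: pos2(id36) recv 37: fwd; pos0(id37) recv 99: fwd
Round 3: pos3(id68) recv 37: drop; pos1(id12) recv 99: fwd
Round 4: pos2(id36) recv 99: fwd
Round 5: pos3(id68) recv 99: fwd
Round 6: pos4(id99) recv 99: ELECTED
Message ID 37 originates at pos 0; dropped at pos 3 in round 3

Answer: 3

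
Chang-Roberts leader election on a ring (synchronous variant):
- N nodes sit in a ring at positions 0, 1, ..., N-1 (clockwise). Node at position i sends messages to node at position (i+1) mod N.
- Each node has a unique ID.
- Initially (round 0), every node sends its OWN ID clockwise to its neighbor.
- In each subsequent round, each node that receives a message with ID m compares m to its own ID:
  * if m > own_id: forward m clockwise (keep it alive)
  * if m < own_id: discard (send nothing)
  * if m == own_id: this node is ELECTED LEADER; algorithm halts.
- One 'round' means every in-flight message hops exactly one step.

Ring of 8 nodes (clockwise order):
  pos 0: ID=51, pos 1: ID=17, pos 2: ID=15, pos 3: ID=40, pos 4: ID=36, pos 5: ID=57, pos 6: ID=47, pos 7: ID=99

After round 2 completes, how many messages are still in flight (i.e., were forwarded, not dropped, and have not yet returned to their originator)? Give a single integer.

Round 1: pos1(id17) recv 51: fwd; pos2(id15) recv 17: fwd; pos3(id40) recv 15: drop; pos4(id36) recv 40: fwd; pos5(id57) recv 36: drop; pos6(id47) recv 57: fwd; pos7(id99) recv 47: drop; pos0(id51) recv 99: fwd
Round 2: pos2(id15) recv 51: fwd; pos3(id40) recv 17: drop; pos5(id57) recv 40: drop; pos7(id99) recv 57: drop; pos1(id17) recv 99: fwd
After round 2: 2 messages still in flight

Answer: 2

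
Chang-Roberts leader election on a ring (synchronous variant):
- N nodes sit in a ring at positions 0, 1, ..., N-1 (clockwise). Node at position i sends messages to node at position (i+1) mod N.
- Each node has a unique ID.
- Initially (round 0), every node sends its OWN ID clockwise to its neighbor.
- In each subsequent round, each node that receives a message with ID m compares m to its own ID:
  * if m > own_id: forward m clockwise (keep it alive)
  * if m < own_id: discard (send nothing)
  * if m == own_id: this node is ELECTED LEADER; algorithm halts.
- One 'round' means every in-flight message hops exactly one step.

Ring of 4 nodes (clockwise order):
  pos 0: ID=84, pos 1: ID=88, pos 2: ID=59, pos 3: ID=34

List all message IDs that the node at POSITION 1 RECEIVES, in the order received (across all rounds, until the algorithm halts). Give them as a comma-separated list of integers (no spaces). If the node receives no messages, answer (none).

Round 1: pos1(id88) recv 84: drop; pos2(id59) recv 88: fwd; pos3(id34) recv 59: fwd; pos0(id84) recv 34: drop
Round 2: pos3(id34) recv 88: fwd; pos0(id84) recv 59: drop
Round 3: pos0(id84) recv 88: fwd
Round 4: pos1(id88) recv 88: ELECTED

Answer: 84,88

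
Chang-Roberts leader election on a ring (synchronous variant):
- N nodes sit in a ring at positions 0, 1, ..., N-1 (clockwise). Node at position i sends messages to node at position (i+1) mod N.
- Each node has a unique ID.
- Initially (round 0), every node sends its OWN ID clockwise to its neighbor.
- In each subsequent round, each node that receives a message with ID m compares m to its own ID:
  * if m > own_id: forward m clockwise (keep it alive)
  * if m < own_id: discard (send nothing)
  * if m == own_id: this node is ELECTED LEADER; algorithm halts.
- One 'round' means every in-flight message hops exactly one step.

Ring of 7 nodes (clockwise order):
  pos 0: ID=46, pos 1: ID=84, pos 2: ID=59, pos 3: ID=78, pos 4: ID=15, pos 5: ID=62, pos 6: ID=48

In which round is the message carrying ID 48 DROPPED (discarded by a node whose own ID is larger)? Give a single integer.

Answer: 2

Derivation:
Round 1: pos1(id84) recv 46: drop; pos2(id59) recv 84: fwd; pos3(id78) recv 59: drop; pos4(id15) recv 78: fwd; pos5(id62) recv 15: drop; pos6(id48) recv 62: fwd; pos0(id46) recv 48: fwd
Round 2: pos3(id78) recv 84: fwd; pos5(id62) recv 78: fwd; pos0(id46) recv 62: fwd; pos1(id84) recv 48: drop
Round 3: pos4(id15) recv 84: fwd; pos6(id48) recv 78: fwd; pos1(id84) recv 62: drop
Round 4: pos5(id62) recv 84: fwd; pos0(id46) recv 78: fwd
Round 5: pos6(id48) recv 84: fwd; pos1(id84) recv 78: drop
Round 6: pos0(id46) recv 84: fwd
Round 7: pos1(id84) recv 84: ELECTED
Message ID 48 originates at pos 6; dropped at pos 1 in round 2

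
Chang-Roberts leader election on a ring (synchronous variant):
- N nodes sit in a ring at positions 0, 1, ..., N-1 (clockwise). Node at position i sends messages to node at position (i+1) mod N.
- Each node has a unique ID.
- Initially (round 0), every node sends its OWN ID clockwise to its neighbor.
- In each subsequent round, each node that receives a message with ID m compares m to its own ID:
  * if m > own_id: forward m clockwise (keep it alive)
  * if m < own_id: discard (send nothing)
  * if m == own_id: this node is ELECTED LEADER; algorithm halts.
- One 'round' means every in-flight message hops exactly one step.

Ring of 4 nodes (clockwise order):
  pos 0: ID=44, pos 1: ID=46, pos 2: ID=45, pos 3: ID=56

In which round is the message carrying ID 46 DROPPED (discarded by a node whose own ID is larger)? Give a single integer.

Answer: 2

Derivation:
Round 1: pos1(id46) recv 44: drop; pos2(id45) recv 46: fwd; pos3(id56) recv 45: drop; pos0(id44) recv 56: fwd
Round 2: pos3(id56) recv 46: drop; pos1(id46) recv 56: fwd
Round 3: pos2(id45) recv 56: fwd
Round 4: pos3(id56) recv 56: ELECTED
Message ID 46 originates at pos 1; dropped at pos 3 in round 2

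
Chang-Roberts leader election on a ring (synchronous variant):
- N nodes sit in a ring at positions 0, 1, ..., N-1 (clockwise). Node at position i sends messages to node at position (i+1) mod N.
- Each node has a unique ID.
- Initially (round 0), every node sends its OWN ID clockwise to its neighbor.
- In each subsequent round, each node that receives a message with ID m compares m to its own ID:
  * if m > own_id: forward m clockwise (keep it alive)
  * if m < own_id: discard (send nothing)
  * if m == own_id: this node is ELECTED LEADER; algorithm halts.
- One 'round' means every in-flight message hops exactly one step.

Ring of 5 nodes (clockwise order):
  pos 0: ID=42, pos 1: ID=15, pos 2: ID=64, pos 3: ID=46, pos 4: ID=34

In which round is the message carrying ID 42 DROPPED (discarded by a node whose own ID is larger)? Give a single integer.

Round 1: pos1(id15) recv 42: fwd; pos2(id64) recv 15: drop; pos3(id46) recv 64: fwd; pos4(id34) recv 46: fwd; pos0(id42) recv 34: drop
Round 2: pos2(id64) recv 42: drop; pos4(id34) recv 64: fwd; pos0(id42) recv 46: fwd
Round 3: pos0(id42) recv 64: fwd; pos1(id15) recv 46: fwd
Round 4: pos1(id15) recv 64: fwd; pos2(id64) recv 46: drop
Round 5: pos2(id64) recv 64: ELECTED
Message ID 42 originates at pos 0; dropped at pos 2 in round 2

Answer: 2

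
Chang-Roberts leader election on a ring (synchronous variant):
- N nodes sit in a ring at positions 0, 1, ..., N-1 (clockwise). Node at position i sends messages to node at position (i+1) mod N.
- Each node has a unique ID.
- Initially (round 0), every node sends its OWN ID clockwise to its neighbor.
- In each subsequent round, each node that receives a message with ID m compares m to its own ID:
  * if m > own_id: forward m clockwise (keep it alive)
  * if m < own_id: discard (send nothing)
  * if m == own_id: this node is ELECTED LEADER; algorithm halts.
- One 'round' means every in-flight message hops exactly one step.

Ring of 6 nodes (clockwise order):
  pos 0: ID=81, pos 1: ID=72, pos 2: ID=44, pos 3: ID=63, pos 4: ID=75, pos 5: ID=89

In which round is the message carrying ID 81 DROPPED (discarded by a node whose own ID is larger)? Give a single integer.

Answer: 5

Derivation:
Round 1: pos1(id72) recv 81: fwd; pos2(id44) recv 72: fwd; pos3(id63) recv 44: drop; pos4(id75) recv 63: drop; pos5(id89) recv 75: drop; pos0(id81) recv 89: fwd
Round 2: pos2(id44) recv 81: fwd; pos3(id63) recv 72: fwd; pos1(id72) recv 89: fwd
Round 3: pos3(id63) recv 81: fwd; pos4(id75) recv 72: drop; pos2(id44) recv 89: fwd
Round 4: pos4(id75) recv 81: fwd; pos3(id63) recv 89: fwd
Round 5: pos5(id89) recv 81: drop; pos4(id75) recv 89: fwd
Round 6: pos5(id89) recv 89: ELECTED
Message ID 81 originates at pos 0; dropped at pos 5 in round 5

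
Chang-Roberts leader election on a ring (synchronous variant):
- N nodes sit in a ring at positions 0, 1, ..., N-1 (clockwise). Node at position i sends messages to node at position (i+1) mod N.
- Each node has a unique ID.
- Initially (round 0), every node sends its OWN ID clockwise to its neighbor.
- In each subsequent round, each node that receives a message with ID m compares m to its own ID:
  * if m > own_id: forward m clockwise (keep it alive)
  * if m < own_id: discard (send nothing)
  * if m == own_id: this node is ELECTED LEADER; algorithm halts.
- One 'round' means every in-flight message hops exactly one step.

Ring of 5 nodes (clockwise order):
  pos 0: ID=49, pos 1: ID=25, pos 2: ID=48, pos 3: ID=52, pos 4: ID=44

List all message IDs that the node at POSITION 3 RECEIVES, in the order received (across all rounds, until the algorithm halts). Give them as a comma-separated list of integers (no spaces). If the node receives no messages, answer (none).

Round 1: pos1(id25) recv 49: fwd; pos2(id48) recv 25: drop; pos3(id52) recv 48: drop; pos4(id44) recv 52: fwd; pos0(id49) recv 44: drop
Round 2: pos2(id48) recv 49: fwd; pos0(id49) recv 52: fwd
Round 3: pos3(id52) recv 49: drop; pos1(id25) recv 52: fwd
Round 4: pos2(id48) recv 52: fwd
Round 5: pos3(id52) recv 52: ELECTED

Answer: 48,49,52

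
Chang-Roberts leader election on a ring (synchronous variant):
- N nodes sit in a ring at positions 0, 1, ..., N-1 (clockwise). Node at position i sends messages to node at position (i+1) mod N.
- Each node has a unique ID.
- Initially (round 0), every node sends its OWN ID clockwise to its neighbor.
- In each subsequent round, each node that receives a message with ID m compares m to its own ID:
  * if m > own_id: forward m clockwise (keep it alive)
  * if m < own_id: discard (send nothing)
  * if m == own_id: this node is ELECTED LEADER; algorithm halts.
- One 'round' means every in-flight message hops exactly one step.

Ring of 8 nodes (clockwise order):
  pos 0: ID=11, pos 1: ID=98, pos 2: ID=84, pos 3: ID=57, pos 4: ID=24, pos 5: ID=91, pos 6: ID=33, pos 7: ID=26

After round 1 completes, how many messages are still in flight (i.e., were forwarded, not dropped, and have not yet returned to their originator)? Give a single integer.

Round 1: pos1(id98) recv 11: drop; pos2(id84) recv 98: fwd; pos3(id57) recv 84: fwd; pos4(id24) recv 57: fwd; pos5(id91) recv 24: drop; pos6(id33) recv 91: fwd; pos7(id26) recv 33: fwd; pos0(id11) recv 26: fwd
After round 1: 6 messages still in flight

Answer: 6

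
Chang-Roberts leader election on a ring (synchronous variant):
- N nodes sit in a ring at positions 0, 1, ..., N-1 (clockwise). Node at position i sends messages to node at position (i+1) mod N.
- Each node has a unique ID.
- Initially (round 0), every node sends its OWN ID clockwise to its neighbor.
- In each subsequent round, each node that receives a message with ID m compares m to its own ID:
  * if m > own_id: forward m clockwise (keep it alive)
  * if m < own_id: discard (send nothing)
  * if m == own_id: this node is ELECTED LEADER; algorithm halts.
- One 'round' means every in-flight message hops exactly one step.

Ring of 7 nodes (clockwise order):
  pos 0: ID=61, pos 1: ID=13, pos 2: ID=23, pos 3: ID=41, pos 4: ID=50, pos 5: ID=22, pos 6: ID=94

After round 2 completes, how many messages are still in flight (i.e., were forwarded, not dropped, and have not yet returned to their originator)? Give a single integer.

Answer: 2

Derivation:
Round 1: pos1(id13) recv 61: fwd; pos2(id23) recv 13: drop; pos3(id41) recv 23: drop; pos4(id50) recv 41: drop; pos5(id22) recv 50: fwd; pos6(id94) recv 22: drop; pos0(id61) recv 94: fwd
Round 2: pos2(id23) recv 61: fwd; pos6(id94) recv 50: drop; pos1(id13) recv 94: fwd
After round 2: 2 messages still in flight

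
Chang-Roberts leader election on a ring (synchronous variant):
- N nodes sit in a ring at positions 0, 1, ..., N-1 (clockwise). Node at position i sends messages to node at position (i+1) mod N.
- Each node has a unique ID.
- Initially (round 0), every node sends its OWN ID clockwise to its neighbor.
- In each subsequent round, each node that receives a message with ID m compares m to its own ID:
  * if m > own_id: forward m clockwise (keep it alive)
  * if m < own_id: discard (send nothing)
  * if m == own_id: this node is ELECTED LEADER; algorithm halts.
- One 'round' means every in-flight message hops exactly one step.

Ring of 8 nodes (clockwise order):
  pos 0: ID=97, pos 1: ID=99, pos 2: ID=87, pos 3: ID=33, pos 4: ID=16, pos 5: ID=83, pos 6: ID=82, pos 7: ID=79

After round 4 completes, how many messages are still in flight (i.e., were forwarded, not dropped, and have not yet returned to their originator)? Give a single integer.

Answer: 2

Derivation:
Round 1: pos1(id99) recv 97: drop; pos2(id87) recv 99: fwd; pos3(id33) recv 87: fwd; pos4(id16) recv 33: fwd; pos5(id83) recv 16: drop; pos6(id82) recv 83: fwd; pos7(id79) recv 82: fwd; pos0(id97) recv 79: drop
Round 2: pos3(id33) recv 99: fwd; pos4(id16) recv 87: fwd; pos5(id83) recv 33: drop; pos7(id79) recv 83: fwd; pos0(id97) recv 82: drop
Round 3: pos4(id16) recv 99: fwd; pos5(id83) recv 87: fwd; pos0(id97) recv 83: drop
Round 4: pos5(id83) recv 99: fwd; pos6(id82) recv 87: fwd
After round 4: 2 messages still in flight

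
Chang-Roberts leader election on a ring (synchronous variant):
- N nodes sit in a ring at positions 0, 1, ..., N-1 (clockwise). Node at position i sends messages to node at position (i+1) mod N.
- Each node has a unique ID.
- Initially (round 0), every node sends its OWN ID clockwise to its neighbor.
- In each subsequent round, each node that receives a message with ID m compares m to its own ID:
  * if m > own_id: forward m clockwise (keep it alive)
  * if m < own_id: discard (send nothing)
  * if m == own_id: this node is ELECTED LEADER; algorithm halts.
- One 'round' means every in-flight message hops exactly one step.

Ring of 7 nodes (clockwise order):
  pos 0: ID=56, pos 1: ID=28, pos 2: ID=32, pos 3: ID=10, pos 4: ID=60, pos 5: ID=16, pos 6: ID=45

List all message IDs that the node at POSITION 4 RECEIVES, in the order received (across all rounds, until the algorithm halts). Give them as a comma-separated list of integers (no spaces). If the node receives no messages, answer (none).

Answer: 10,32,56,60

Derivation:
Round 1: pos1(id28) recv 56: fwd; pos2(id32) recv 28: drop; pos3(id10) recv 32: fwd; pos4(id60) recv 10: drop; pos5(id16) recv 60: fwd; pos6(id45) recv 16: drop; pos0(id56) recv 45: drop
Round 2: pos2(id32) recv 56: fwd; pos4(id60) recv 32: drop; pos6(id45) recv 60: fwd
Round 3: pos3(id10) recv 56: fwd; pos0(id56) recv 60: fwd
Round 4: pos4(id60) recv 56: drop; pos1(id28) recv 60: fwd
Round 5: pos2(id32) recv 60: fwd
Round 6: pos3(id10) recv 60: fwd
Round 7: pos4(id60) recv 60: ELECTED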